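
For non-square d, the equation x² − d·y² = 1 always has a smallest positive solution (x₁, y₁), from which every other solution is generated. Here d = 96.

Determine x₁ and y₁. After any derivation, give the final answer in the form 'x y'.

49 5

√96 = [9; 1,3,1,18, …], period ℓ=4 (even) → k=3
k=0  a_k=9  p_k/q_k = 9/1
k=1  a_k=1  p_k/q_k = 10/1
k=2  a_k=3  p_k/q_k = 39/4
k=3  a_k=1  p_k/q_k = 49/5
fundamental: x₁=49, y₁=5  (since 2401 − 96·25 = 1)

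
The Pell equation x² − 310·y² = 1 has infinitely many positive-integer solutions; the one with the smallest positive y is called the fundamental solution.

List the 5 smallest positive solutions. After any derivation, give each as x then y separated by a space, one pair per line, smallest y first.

848719 48204
1440647881921 81823301352
2445410459391369679 138889981000287972
4150932639366927117300481 235757131569084991314384
7045950797499272621676902497999 400183113896225599505705060220

d=310: √d = [17; 1,1,1,1,5,…,1,1,34] (ℓ=16, even), read p_15/q_15
k=0  a_k=17  p_k/q_k = 17/1
…
k=5  a_k=5  p_k/q_k = 493/28
…
k=8  a_k=2  p_k/q_k = 5687/323
…
k=14  a_k=1  p_k/q_k = 515017/29251
k=15  a_k=1  p_k/q_k = 848719/48204
→ (848719, 48204).  Check: 848719²=720323940961, 310·48204²=720323940960, difference 1.
k=2:  x_2 = 848719·848719+310·48204·48204 = 1440647881921,  y_2 = 848719·48204+48204·848719 = 81823301352
k=3:  x_3 = 848719·1440647881921+310·48204·81823301352 = 2445410459391369679,  y_3 = 848719·81823301352+48204·1440647881921 = 138889981000287972
k=4:  x_4 = 848719·2445410459391369679+310·48204·138889981000287972 = 4150932639366927117300481,  y_4 = 848719·138889981000287972+48204·2445410459391369679 = 235757131569084991314384
k=5:  x_5 = 848719·4150932639366927117300481+310·48204·235757131569084991314384 = 7045950797499272621676902497999,  y_5 = 848719·235757131569084991314384+48204·4150932639366927117300481 = 400183113896225599505705060220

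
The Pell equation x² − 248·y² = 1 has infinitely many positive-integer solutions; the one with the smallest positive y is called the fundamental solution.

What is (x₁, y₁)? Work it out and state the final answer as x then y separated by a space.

d=248: √d = [15; 1,2,1,30] (ℓ=4, even), read p_3/q_3
k=0  a_k=15  p_k/q_k = 15/1
k=1  a_k=1  p_k/q_k = 16/1
k=2  a_k=2  p_k/q_k = 47/3
k=3  a_k=1  p_k/q_k = 63/4
fundamental: x₁=63, y₁=4  (since 3969 − 248·16 = 1)

63 4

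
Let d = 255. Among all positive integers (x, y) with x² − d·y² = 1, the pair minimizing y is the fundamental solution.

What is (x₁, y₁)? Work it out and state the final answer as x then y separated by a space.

√255 → a₀=15, period (1,30); ℓ=2 even so k=1
a_0=15:  p_0=15·1+0=15,  q_0=15·0+1=1
a_1=1:  p_1=1·15+1=16,  q_1=1·1+0=1
fundamental: x₁=16, y₁=1  (since 256 − 255·1 = 1)

16 1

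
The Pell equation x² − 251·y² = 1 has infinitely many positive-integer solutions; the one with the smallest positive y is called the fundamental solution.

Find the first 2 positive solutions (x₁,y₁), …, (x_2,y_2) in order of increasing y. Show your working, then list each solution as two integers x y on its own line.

3674890 231957
27009633024199 1704832919460

√251 → a₀=15, period (1,5,2,1,2,…,5,1,30); ℓ=14 even so k=13
i=0: a=15 ⇒ p=15, q=1
…
i=2: a=5 ⇒ p=95, q=6
…
i=4: a=1 ⇒ p=301, q=19
i=5: a=2 ⇒ p=808, q=51
i=6: a=2 ⇒ p=1917, q=121
…
i=8: a=2 ⇒ p=61043, q=3853
i=9: a=2 ⇒ p=151649, q=9572
i=10: a=1 ⇒ p=212692, q=13425
i=11: a=2 ⇒ p=577033, q=36422
i=12: a=5 ⇒ p=3097857, q=195535
i=13: a=1 ⇒ p=3674890, q=231957
fundamental: x₁=3674890, y₁=231957  (since 13504816512100 − 251·53804049849 = 1)
k=2:  x_2 = 3674890·3674890+251·231957·231957 = 27009633024199,  y_2 = 3674890·231957+231957·3674890 = 1704832919460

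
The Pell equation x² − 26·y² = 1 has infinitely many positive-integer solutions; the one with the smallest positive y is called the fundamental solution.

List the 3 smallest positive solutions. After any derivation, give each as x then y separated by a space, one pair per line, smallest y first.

51 10
5201 1020
530451 104030

d=26: √d = [5; 10] (ℓ=1, odd), read p_1/q_1
i=0: a=5 ⇒ p=5, q=1
i=1: a=10 ⇒ p=51, q=10
→ (51, 10).  Check: 51²=2601, 26·10²=2600, difference 1.
(x_2, y_2) = (51·51 + 26·10·10, 51·10 + 10·51) = (5201, 1020)
(x_3, y_3) = (51·5201 + 26·10·1020, 51·1020 + 10·5201) = (530451, 104030)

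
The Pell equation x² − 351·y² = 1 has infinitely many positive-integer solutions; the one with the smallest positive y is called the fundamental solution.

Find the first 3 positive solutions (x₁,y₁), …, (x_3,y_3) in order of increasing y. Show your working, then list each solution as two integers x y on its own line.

[18; 1,2,1,3,2,2,2,3,1,2,1,36] for √351; ℓ=12 ⇒ convergent index 11
a_0=18:  p_0=18·1+0=18,  q_0=18·0+1=1
a_1=1:  p_1=1·18+1=19,  q_1=1·1+0=1
…
a_10=2:  p_10=2·16543+12796=45882,  q_10=2·883+683=2449
a_11=1:  p_11=1·45882+16543=62425,  q_11=1·2449+883=3332
(x₁, y₁) = (62425, 3332);  62425² − 351·3332² = 1 ✓
(x_2, y_2) = (62425·62425 + 351·3332·3332, 62425·3332 + 3332·62425) = (7793761249, 416000200)
(x_3, y_3) = (62425·7793761249 + 351·3332·416000200, 62425·416000200 + 3332·7793761249) = (973051091875225, 51937624966668)

62425 3332
7793761249 416000200
973051091875225 51937624966668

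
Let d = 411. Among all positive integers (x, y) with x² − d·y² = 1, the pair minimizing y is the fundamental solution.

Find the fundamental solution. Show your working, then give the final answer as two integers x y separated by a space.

49730 2453

[20; 3,1,1,1,19,1,1,1,3,40] for √411; ℓ=10 ⇒ convergent index 9
i=0: a=20 ⇒ p=20, q=1
i=1: a=3 ⇒ p=61, q=3
…
i=3: a=1 ⇒ p=142, q=7
i=4: a=1 ⇒ p=223, q=11
…
i=8: a=1 ⇒ p=13583, q=670
i=9: a=3 ⇒ p=49730, q=2453
(x₁, y₁) = (49730, 2453);  49730² − 411·2453² = 1 ✓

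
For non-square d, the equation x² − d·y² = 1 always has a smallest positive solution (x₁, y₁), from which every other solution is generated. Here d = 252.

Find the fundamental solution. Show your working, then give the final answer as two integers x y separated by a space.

127 8

[15; 1,6,1,30] for √252; ℓ=4 ⇒ convergent index 3
step 0: (15, 1)  from 15·(1,0) + (0,1)
step 1: (16, 1)  from 1·(15,1) + (1,0)
step 2: (111, 7)  from 6·(16,1) + (15,1)
step 3: (127, 8)  from 1·(111,7) + (16,1)
(x₁, y₁) = (127, 8);  127² − 252·8² = 1 ✓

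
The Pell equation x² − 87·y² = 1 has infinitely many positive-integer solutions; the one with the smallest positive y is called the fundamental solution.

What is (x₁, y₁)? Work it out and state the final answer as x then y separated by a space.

28 3

√87 → a₀=9, period (3,18); ℓ=2 even so k=1
k=0  a_k=9  p_k/q_k = 9/1
k=1  a_k=3  p_k/q_k = 28/3
fundamental: x₁=28, y₁=3  (since 784 − 87·9 = 1)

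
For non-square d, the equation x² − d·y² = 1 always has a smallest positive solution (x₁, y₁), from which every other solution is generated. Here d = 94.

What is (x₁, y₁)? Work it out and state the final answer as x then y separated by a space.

√94 = [9; 1,2,3,1,1,…,2,1,18, …], period ℓ=16 (even) → k=15
k=0  a_k=9  p_k/q_k = 9/1
…
k=9  a_k=1  p_k/q_k = 14417/1487
…
k=11  a_k=1  p_k/q_k = 99455/10258
…
k=14  a_k=2  p_k/q_k = 1490361/153719
k=15  a_k=1  p_k/q_k = 2143295/221064
→ (2143295, 221064).  Check: 2143295²=4593713457025, 94·221064²=4593713457024, difference 1.

2143295 221064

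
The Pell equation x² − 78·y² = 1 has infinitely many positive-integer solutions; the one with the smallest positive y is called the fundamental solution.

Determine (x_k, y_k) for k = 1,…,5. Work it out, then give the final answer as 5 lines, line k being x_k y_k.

√78 → a₀=8, period (1,4,1,16); ℓ=4 even so k=3
k=0  a_k=8  p_k/q_k = 8/1
k=1  a_k=1  p_k/q_k = 9/1
k=2  a_k=4  p_k/q_k = 44/5
k=3  a_k=1  p_k/q_k = 53/6
fundamental: x₁=53, y₁=6  (since 2809 − 78·36 = 1)
(53+6√78)^2 = 5617 + 636√78
(53+6√78)^3 = 595349 + 67410√78
(53+6√78)^4 = 63101377 + 7144824√78
(53+6√78)^5 = 6688150613 + 757283934√78

53 6
5617 636
595349 67410
63101377 7144824
6688150613 757283934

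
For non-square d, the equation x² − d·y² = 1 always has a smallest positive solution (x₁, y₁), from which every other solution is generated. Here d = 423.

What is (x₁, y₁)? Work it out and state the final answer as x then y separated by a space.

4607 224

[20; 1,1,3,4,3,1,1,40] for √423; ℓ=8 ⇒ convergent index 7
i=0: a=20 ⇒ p=20, q=1
i=1: a=1 ⇒ p=21, q=1
…
i=4: a=4 ⇒ p=617, q=30
…
i=6: a=1 ⇒ p=2612, q=127
i=7: a=1 ⇒ p=4607, q=224
(x₁, y₁) = (4607, 224);  4607² − 423·224² = 1 ✓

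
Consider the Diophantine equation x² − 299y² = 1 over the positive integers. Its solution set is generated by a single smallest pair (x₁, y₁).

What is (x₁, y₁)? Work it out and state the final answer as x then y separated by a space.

415 24

√299 → a₀=17, period (3,2,3,34); ℓ=4 even so k=3
a_0=17:  p_0=17·1+0=17,  q_0=17·0+1=1
…
a_2=2:  p_2=2·52+17=121,  q_2=2·3+1=7
a_3=3:  p_3=3·121+52=415,  q_3=3·7+3=24
(x₁, y₁) = (415, 24);  415² − 299·24² = 1 ✓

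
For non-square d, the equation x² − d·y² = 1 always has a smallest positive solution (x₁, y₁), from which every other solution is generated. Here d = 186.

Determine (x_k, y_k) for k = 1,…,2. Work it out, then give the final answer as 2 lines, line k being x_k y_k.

7501 550
112530001 8251100

√186 → a₀=13, period (1,1,1,3,4,3,1,1,1,26); ℓ=10 even so k=9
i=0: a=13 ⇒ p=13, q=1
i=1: a=1 ⇒ p=14, q=1
…
i=3: a=1 ⇒ p=41, q=3
i=4: a=3 ⇒ p=150, q=11
i=5: a=4 ⇒ p=641, q=47
…
i=7: a=1 ⇒ p=2714, q=199
i=8: a=1 ⇒ p=4787, q=351
i=9: a=1 ⇒ p=7501, q=550
fundamental: x₁=7501, y₁=550  (since 56265001 − 186·302500 = 1)
n=2: (7501,550)∘(7501,550) = (7501·7501+186·550·550, 7501·550+550·7501) = (112530001,8251100)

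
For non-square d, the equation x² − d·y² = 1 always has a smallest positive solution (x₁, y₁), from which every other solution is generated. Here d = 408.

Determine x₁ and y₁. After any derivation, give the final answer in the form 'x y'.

d=408: √d = [20; 5,40] (ℓ=2, even), read p_1/q_1
k=0  a_k=20  p_k/q_k = 20/1
k=1  a_k=5  p_k/q_k = 101/5
fundamental: x₁=101, y₁=5  (since 10201 − 408·25 = 1)

101 5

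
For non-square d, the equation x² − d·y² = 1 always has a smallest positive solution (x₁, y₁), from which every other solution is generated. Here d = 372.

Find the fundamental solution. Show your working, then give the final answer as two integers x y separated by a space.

12151 630

√372 → a₀=19, period (3,2,12,2,3,38); ℓ=6 even so k=5
step 0: (19, 1)  from 19·(1,0) + (0,1)
…
step 2: (135, 7)  from 2·(58,3) + (19,1)
step 3: (1678, 87)  from 12·(135,7) + (58,3)
step 4: (3491, 181)  from 2·(1678,87) + (135,7)
step 5: (12151, 630)  from 3·(3491,181) + (1678,87)
→ (12151, 630).  Check: 12151²=147646801, 372·630²=147646800, difference 1.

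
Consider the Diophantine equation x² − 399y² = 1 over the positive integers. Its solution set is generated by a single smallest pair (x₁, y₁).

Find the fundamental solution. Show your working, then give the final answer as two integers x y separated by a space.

20 1

[19; 1,38] for √399; ℓ=2 ⇒ convergent index 1
a_0=19:  p_0=19·1+0=19,  q_0=19·0+1=1
a_1=1:  p_1=1·19+1=20,  q_1=1·1+0=1
(x₁, y₁) = (20, 1);  20² − 399·1² = 1 ✓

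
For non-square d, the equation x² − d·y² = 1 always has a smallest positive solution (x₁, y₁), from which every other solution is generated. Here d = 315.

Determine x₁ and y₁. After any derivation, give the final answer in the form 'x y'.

71 4

d=315: √d = [17; 1,2,1,34] (ℓ=4, even), read p_3/q_3
i=0: a=17 ⇒ p=17, q=1
…
i=2: a=2 ⇒ p=53, q=3
i=3: a=1 ⇒ p=71, q=4
→ (71, 4).  Check: 71²=5041, 315·4²=5040, difference 1.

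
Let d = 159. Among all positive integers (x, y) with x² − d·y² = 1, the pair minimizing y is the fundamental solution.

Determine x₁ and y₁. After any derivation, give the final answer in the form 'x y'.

1324 105

√159 = [12; 1,1,1,1,3,1,1,1,1,24, …], period ℓ=10 (even) → k=9
k=0  a_k=12  p_k/q_k = 12/1
…
k=2  a_k=1  p_k/q_k = 25/2
…
k=6  a_k=1  p_k/q_k = 290/23
…
k=8  a_k=1  p_k/q_k = 807/64
k=9  a_k=1  p_k/q_k = 1324/105
fundamental: x₁=1324, y₁=105  (since 1752976 − 159·11025 = 1)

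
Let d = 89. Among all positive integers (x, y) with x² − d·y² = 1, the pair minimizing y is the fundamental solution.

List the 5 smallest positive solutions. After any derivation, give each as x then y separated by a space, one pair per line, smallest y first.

500001 53000
500002000001 53000106000
500003000004500001 53000212000159000
500004000010000008000001 53000318000530000212000
500005000017500025000012500001 53000424001113001060000265000

√89 = [9; 2,3,3,2,18, …], period ℓ=5 (odd) → k=9
step 0: (9, 1)  from 9·(1,0) + (0,1)
…
step 2: (66, 7)  from 3·(19,2) + (9,1)
step 3: (217, 23)  from 3·(66,7) + (19,2)
step 4: (500, 53)  from 2·(217,23) + (66,7)
step 5: (9217, 977)  from 18·(500,53) + (217,23)
step 6: (18934, 2007)  from 2·(9217,977) + (500,53)
…
step 8: (216991, 23001)  from 3·(66019,6998) + (18934,2007)
step 9: (500001, 53000)  from 2·(216991,23001) + (66019,6998)
(x₁, y₁) = (500001, 53000);  500001² − 89·53000² = 1 ✓
(500001+53000√89)^2 = 500002000001 + 53000106000√89
(500001+53000√89)^3 = 500003000004500001 + 53000212000159000√89
(500001+53000√89)^4 = 500004000010000008000001 + 53000318000530000212000√89
(500001+53000√89)^5 = 500005000017500025000012500001 + 53000424001113001060000265000√89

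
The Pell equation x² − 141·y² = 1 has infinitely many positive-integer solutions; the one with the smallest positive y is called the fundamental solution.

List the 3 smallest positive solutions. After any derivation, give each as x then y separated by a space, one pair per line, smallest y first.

95 8
18049 1520
3429215 288792

d=141: √d = [11; 1,6,1,22] (ℓ=4, even), read p_3/q_3
a_0=11:  p_0=11·1+0=11,  q_0=11·0+1=1
a_1=1:  p_1=1·11+1=12,  q_1=1·1+0=1
a_2=6:  p_2=6·12+11=83,  q_2=6·1+1=7
a_3=1:  p_3=1·83+12=95,  q_3=1·7+1=8
(x₁, y₁) = (95, 8);  95² − 141·8² = 1 ✓
(95+8√141)^2 = 18049 + 1520√141
(95+8√141)^3 = 3429215 + 288792√141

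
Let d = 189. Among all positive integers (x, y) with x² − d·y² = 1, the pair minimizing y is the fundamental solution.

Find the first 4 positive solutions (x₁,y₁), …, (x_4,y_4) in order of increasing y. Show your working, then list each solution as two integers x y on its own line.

55 4
6049 440
665335 48396
73180801 5323120

√189 → a₀=13, period (1,2,1,26); ℓ=4 even so k=3
i=0: a=13 ⇒ p=13, q=1
i=1: a=1 ⇒ p=14, q=1
i=2: a=2 ⇒ p=41, q=3
i=3: a=1 ⇒ p=55, q=4
→ (55, 4).  Check: 55²=3025, 189·4²=3024, difference 1.
(55+4√189)^2 = 6049 + 440√189
(55+4√189)^3 = 665335 + 48396√189
(55+4√189)^4 = 73180801 + 5323120√189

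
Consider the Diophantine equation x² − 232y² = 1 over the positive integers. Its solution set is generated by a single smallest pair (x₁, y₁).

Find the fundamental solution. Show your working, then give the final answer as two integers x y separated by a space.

d=232: √d = [15; 4,3,7,3,4,30] (ℓ=6, even), read p_5/q_5
k=0  a_k=15  p_k/q_k = 15/1
…
k=3  a_k=7  p_k/q_k = 1447/95
k=4  a_k=3  p_k/q_k = 4539/298
k=5  a_k=4  p_k/q_k = 19603/1287
→ (19603, 1287).  Check: 19603²=384277609, 232·1287²=384277608, difference 1.

19603 1287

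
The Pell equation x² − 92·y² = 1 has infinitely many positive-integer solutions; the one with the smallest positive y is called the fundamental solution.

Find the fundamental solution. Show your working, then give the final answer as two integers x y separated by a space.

[9; 1,1,2,4,2,1,1,18] for √92; ℓ=8 ⇒ convergent index 7
i=0: a=9 ⇒ p=9, q=1
i=1: a=1 ⇒ p=10, q=1
i=2: a=1 ⇒ p=19, q=2
i=3: a=2 ⇒ p=48, q=5
i=4: a=4 ⇒ p=211, q=22
…
i=6: a=1 ⇒ p=681, q=71
i=7: a=1 ⇒ p=1151, q=120
→ (1151, 120).  Check: 1151²=1324801, 92·120²=1324800, difference 1.

1151 120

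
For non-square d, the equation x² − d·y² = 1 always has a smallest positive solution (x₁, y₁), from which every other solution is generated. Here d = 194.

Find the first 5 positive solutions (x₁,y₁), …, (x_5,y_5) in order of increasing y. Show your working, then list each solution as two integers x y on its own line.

195 14
76049 5460
29658915 2129386
11566900801 830455080
4511061653475 323875351814

d=194: √d = [13; 1,12,1,26] (ℓ=4, even), read p_3/q_3
k=0  a_k=13  p_k/q_k = 13/1
k=1  a_k=1  p_k/q_k = 14/1
k=2  a_k=12  p_k/q_k = 181/13
k=3  a_k=1  p_k/q_k = 195/14
fundamental: x₁=195, y₁=14  (since 38025 − 194·196 = 1)
n=2: (195,14)∘(195,14) = (195·195+194·14·14, 195·14+14·195) = (76049,5460)
n=3: (76049,5460)∘(195,14) = (195·76049+194·14·5460, 195·5460+14·76049) = (29658915,2129386)
n=4: (29658915,2129386)∘(195,14) = (195·29658915+194·14·2129386, 195·2129386+14·29658915) = (11566900801,830455080)
n=5: (11566900801,830455080)∘(195,14) = (195·11566900801+194·14·830455080, 195·830455080+14·11566900801) = (4511061653475,323875351814)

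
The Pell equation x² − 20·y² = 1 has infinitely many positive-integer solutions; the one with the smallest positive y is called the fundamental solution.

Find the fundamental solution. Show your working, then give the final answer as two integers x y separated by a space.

9 2

d=20: √d = [4; 2,8] (ℓ=2, even), read p_1/q_1
k=0  a_k=4  p_k/q_k = 4/1
k=1  a_k=2  p_k/q_k = 9/2
→ (9, 2).  Check: 9²=81, 20·2²=80, difference 1.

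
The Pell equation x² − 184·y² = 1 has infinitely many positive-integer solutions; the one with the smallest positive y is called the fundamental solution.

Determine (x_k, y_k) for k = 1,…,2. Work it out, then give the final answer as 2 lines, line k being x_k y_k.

24335 1794
1184384449 87313980

d=184: √d = [13; 1,1,3,2,1,2,1,2,3,1,1,26] (ℓ=12, even), read p_11/q_11
step 0: (13, 1)  from 13·(1,0) + (0,1)
step 1: (14, 1)  from 1·(13,1) + (1,0)
step 2: (27, 2)  from 1·(14,1) + (13,1)
…
step 5: (312, 23)  from 1·(217,16) + (95,7)
step 6: (841, 62)  from 2·(312,23) + (217,16)
step 7: (1153, 85)  from 1·(841,62) + (312,23)
step 8: (3147, 232)  from 2·(1153,85) + (841,62)
…
step 10: (13741, 1013)  from 1·(10594,781) + (3147,232)
step 11: (24335, 1794)  from 1·(13741,1013) + (10594,781)
(x₁, y₁) = (24335, 1794);  24335² − 184·1794² = 1 ✓
(24335+1794√184)^2 = 1184384449 + 87313980√184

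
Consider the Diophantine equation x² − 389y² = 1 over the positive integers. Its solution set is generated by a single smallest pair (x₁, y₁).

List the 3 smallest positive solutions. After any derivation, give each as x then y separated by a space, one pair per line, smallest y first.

d=389: √d = [19; 1,2,1,1,1,1,2,1,38] (ℓ=9, odd), read p_17/q_17
step 0: (19, 1)  from 19·(1,0) + (0,1)
…
step 4: (138, 7)  from 1·(79,4) + (59,3)
…
step 8: (1282, 65)  from 1·(927,47) + (355,18)
step 9: (49643, 2517)  from 38·(1282,65) + (927,47)
step 10: (50925, 2582)  from 1·(49643,2517) + (1282,65)
…
step 12: (202418, 10263)  from 1·(151493,7681) + (50925,2582)
…
step 16: (2376809, 120509)  from 2·(910240,46151) + (556329,28207)
step 17: (3287049, 166660)  from 1·(2376809,120509) + (910240,46151)
→ (3287049, 166660).  Check: 3287049²=10804691128401, 389·166660²=10804691128400, difference 1.
n=2: (3287049,166660)∘(3287049,166660) = (3287049·3287049+389·166660·166660, 3287049·166660+166660·3287049) = (21609382256801,1095639172680)
n=3: (21609382256801,1095639172680)∘(3287049,166660) = (3287049·21609382256801+389·166660·1095639172680, 3287049·1095639172680+166660·21609382256801) = (142062196675667653449,7202839293837075980)

3287049 166660
21609382256801 1095639172680
142062196675667653449 7202839293837075980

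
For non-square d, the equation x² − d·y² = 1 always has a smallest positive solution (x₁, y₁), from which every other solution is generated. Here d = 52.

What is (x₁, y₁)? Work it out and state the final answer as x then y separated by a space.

√52 = [7; 4,1,2,1,4,14, …], period ℓ=6 (even) → k=5
step 0: (7, 1)  from 7·(1,0) + (0,1)
step 1: (29, 4)  from 4·(7,1) + (1,0)
step 2: (36, 5)  from 1·(29,4) + (7,1)
…
step 4: (137, 19)  from 1·(101,14) + (36,5)
step 5: (649, 90)  from 4·(137,19) + (101,14)
(x₁, y₁) = (649, 90);  649² − 52·90² = 1 ✓

649 90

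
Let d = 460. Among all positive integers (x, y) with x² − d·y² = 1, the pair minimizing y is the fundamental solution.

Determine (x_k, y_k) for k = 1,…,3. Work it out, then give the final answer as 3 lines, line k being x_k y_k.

2535751 118230
12860066268001 599603681460
65219851798297071751 3040891269731634690

[21; 2,4,3,1,2,10,2,1,3,4,2,42] for √460; ℓ=12 ⇒ convergent index 11
i=0: a=21 ⇒ p=21, q=1
i=1: a=2 ⇒ p=43, q=2
i=2: a=4 ⇒ p=193, q=9
i=3: a=3 ⇒ p=622, q=29
i=4: a=1 ⇒ p=815, q=38
…
i=6: a=10 ⇒ p=23335, q=1088
i=7: a=2 ⇒ p=48922, q=2281
i=8: a=1 ⇒ p=72257, q=3369
i=9: a=3 ⇒ p=265693, q=12388
i=10: a=4 ⇒ p=1135029, q=52921
i=11: a=2 ⇒ p=2535751, q=118230
(x₁, y₁) = (2535751, 118230);  2535751² − 460·118230² = 1 ✓
(x_2, y_2) = (2535751·2535751 + 460·118230·118230, 2535751·118230 + 118230·2535751) = (12860066268001, 599603681460)
(x_3, y_3) = (2535751·12860066268001 + 460·118230·599603681460, 2535751·599603681460 + 118230·12860066268001) = (65219851798297071751, 3040891269731634690)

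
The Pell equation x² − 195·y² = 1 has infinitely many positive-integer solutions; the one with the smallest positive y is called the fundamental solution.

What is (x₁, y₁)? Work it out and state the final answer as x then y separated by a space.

14 1

d=195: √d = [13; 1,26] (ℓ=2, even), read p_1/q_1
k=0  a_k=13  p_k/q_k = 13/1
k=1  a_k=1  p_k/q_k = 14/1
(x₁, y₁) = (14, 1);  14² − 195·1² = 1 ✓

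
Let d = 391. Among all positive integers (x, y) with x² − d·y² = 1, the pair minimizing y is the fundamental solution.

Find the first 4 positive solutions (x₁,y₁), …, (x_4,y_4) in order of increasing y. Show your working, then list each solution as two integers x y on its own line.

7338680 371133
107712448284799 5447252648880
1580934379957370111960 79951288138564985667
23203943031010998074028940801 1173473838473442730776750240

√391 → a₀=19, period (1,3,2,2,1,…,3,1,38); ℓ=16 even so k=15
step 0: (19, 1)  from 19·(1,0) + (0,1)
step 1: (20, 1)  from 1·(19,1) + (1,0)
step 2: (79, 4)  from 3·(20,1) + (19,1)
…
step 4: (435, 22)  from 2·(178,9) + (79,4)
…
step 6: (1048, 53)  from 1·(613,31) + (435,22)
step 7: (2709, 137)  from 2·(1048,53) + (613,31)
…
step 9: (107747, 5449)  from 2·(52519,2656) + (2709,137)
step 10: (160266, 8105)  from 1·(107747,5449) + (52519,2656)
step 11: (268013, 13554)  from 1·(160266,8105) + (107747,5449)
…
step 13: (1660597, 83980)  from 2·(696292,35213) + (268013,13554)
step 14: (5678083, 287153)  from 3·(1660597,83980) + (696292,35213)
step 15: (7338680, 371133)  from 1·(5678083,287153) + (1660597,83980)
→ (7338680, 371133).  Check: 7338680²=53856224142400, 391·371133²=53856224142399, difference 1.
n=2: (7338680,371133)∘(7338680,371133) = (7338680·7338680+391·371133·371133, 7338680·371133+371133·7338680) = (107712448284799,5447252648880)
n=3: (107712448284799,5447252648880)∘(7338680,371133) = (7338680·107712448284799+391·371133·5447252648880, 7338680·5447252648880+371133·107712448284799) = (1580934379957370111960,79951288138564985667)
n=4: (1580934379957370111960,79951288138564985667)∘(7338680,371133) = (7338680·1580934379957370111960+391·371133·79951288138564985667, 7338680·79951288138564985667+371133·1580934379957370111960) = (23203943031010998074028940801,1173473838473442730776750240)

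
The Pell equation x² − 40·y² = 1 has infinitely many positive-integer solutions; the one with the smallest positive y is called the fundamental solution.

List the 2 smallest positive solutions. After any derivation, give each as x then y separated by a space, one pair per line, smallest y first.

19 3
721 114

√40 → a₀=6, period (3,12); ℓ=2 even so k=1
i=0: a=6 ⇒ p=6, q=1
i=1: a=3 ⇒ p=19, q=3
(x₁, y₁) = (19, 3);  19² − 40·3² = 1 ✓
(19+3√40)^2 = 721 + 114√40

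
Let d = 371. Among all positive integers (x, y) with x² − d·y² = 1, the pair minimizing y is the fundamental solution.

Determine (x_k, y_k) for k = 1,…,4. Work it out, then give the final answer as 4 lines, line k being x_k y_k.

[19; 3,1,4,1,3,38] for √371; ℓ=6 ⇒ convergent index 5
i=0: a=19 ⇒ p=19, q=1
…
i=4: a=1 ⇒ p=443, q=23
i=5: a=3 ⇒ p=1695, q=88
(x₁, y₁) = (1695, 88);  1695² − 371·88² = 1 ✓
n=2: (1695,88)∘(1695,88) = (1695·1695+371·88·88, 1695·88+88·1695) = (5746049,298320)
n=3: (5746049,298320)∘(1695,88) = (1695·5746049+371·88·298320, 1695·298320+88·5746049) = (19479104415,1011304712)
n=4: (19479104415,1011304712)∘(1695,88) = (1695·19479104415+371·88·1011304712, 1695·1011304712+88·19479104415) = (66034158220801,3428322675360)

1695 88
5746049 298320
19479104415 1011304712
66034158220801 3428322675360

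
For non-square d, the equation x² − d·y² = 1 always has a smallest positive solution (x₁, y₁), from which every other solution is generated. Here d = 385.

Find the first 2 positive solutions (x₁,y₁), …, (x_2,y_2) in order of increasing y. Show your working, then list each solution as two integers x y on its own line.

95831 4884
18367161121 936077208

d=385: √d = [19; 1,1,1,1,1,…,1,1,38] (ℓ=16, even), read p_15/q_15
step 0: (19, 1)  from 19·(1,0) + (0,1)
step 1: (20, 1)  from 1·(19,1) + (1,0)
…
step 3: (59, 3)  from 1·(39,2) + (20,1)
step 4: (98, 5)  from 1·(59,3) + (39,2)
…
step 7: (726, 37)  from 1·(569,29) + (157,8)
step 8: (2021, 103)  from 2·(726,37) + (569,29)
…
step 10: (10262, 523)  from 3·(2747,140) + (2021,103)
step 11: (13009, 663)  from 1·(10262,523) + (2747,140)
step 12: (23271, 1186)  from 1·(13009,663) + (10262,523)
step 13: (36280, 1849)  from 1·(23271,1186) + (13009,663)
step 14: (59551, 3035)  from 1·(36280,1849) + (23271,1186)
step 15: (95831, 4884)  from 1·(59551,3035) + (36280,1849)
fundamental: x₁=95831, y₁=4884  (since 9183580561 − 385·23853456 = 1)
n=2: (95831,4884)∘(95831,4884) = (95831·95831+385·4884·4884, 95831·4884+4884·95831) = (18367161121,936077208)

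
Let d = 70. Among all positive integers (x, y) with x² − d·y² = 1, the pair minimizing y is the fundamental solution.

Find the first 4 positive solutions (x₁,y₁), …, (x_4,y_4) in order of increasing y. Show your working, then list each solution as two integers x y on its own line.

d=70: √d = [8; 2,1,2,1,2,16] (ℓ=6, even), read p_5/q_5
a_0=8:  p_0=8·1+0=8,  q_0=8·0+1=1
a_1=2:  p_1=2·8+1=17,  q_1=2·1+0=2
…
a_3=2:  p_3=2·25+17=67,  q_3=2·3+2=8
a_4=1:  p_4=1·67+25=92,  q_4=1·8+3=11
a_5=2:  p_5=2·92+67=251,  q_5=2·11+8=30
→ (251, 30).  Check: 251²=63001, 70·30²=63000, difference 1.
(x_2, y_2) = (251·251 + 70·30·30, 251·30 + 30·251) = (126001, 15060)
(x_3, y_3) = (251·126001 + 70·30·15060, 251·15060 + 30·126001) = (63252251, 7560090)
(x_4, y_4) = (251·63252251 + 70·30·7560090, 251·7560090 + 30·63252251) = (31752504001, 3795150120)

251 30
126001 15060
63252251 7560090
31752504001 3795150120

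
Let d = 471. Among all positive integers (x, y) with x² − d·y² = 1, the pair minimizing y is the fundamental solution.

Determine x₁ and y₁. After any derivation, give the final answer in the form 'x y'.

d=471: √d = [21; 1,2,2,1,3,…,2,1,42] (ℓ=14, even), read p_13/q_13
a_0=21:  p_0=21·1+0=21,  q_0=21·0+1=1
…
a_2=2:  p_2=2·22+21=65,  q_2=2·1+1=3
…
a_6=4:  p_6=4·803+217=3429,  q_6=4·37+10=158
…
a_8=4:  p_8=4·48809+3429=198665,  q_8=4·2249+158=9154
a_9=3:  p_9=3·198665+48809=644804,  q_9=3·9154+2249=29711
a_10=1:  p_10=1·644804+198665=843469,  q_10=1·29711+9154=38865
a_11=2:  p_11=2·843469+644804=2331742,  q_11=2·38865+29711=107441
a_12=2:  p_12=2·2331742+843469=5506953,  q_12=2·107441+38865=253747
a_13=1:  p_13=1·5506953+2331742=7838695,  q_13=1·253747+107441=361188
→ (7838695, 361188).  Check: 7838695²=61445139303025, 471·361188²=61445139303024, difference 1.

7838695 361188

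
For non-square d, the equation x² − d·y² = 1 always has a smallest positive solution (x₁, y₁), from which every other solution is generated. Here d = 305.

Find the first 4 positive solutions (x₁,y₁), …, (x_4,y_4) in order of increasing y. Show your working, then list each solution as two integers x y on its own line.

489 28
478241 27384
467719209 26781524
457428908161 26192303088

√305 = [17; 2,6,2,34, …], period ℓ=4 (even) → k=3
i=0: a=17 ⇒ p=17, q=1
i=1: a=2 ⇒ p=35, q=2
i=2: a=6 ⇒ p=227, q=13
i=3: a=2 ⇒ p=489, q=28
→ (489, 28).  Check: 489²=239121, 305·28²=239120, difference 1.
n=2: (489,28)∘(489,28) = (489·489+305·28·28, 489·28+28·489) = (478241,27384)
n=3: (478241,27384)∘(489,28) = (489·478241+305·28·27384, 489·27384+28·478241) = (467719209,26781524)
n=4: (467719209,26781524)∘(489,28) = (489·467719209+305·28·26781524, 489·26781524+28·467719209) = (457428908161,26192303088)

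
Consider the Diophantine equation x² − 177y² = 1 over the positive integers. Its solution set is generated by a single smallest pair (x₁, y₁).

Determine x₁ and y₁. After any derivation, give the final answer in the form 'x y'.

62423 4692

[13; 3,3,2,8,2,3,3,26] for √177; ℓ=8 ⇒ convergent index 7
step 0: (13, 1)  from 13·(1,0) + (0,1)
…
step 3: (306, 23)  from 2·(133,10) + (40,3)
…
step 5: (5468, 411)  from 2·(2581,194) + (306,23)
step 6: (18985, 1427)  from 3·(5468,411) + (2581,194)
step 7: (62423, 4692)  from 3·(18985,1427) + (5468,411)
(x₁, y₁) = (62423, 4692);  62423² − 177·4692² = 1 ✓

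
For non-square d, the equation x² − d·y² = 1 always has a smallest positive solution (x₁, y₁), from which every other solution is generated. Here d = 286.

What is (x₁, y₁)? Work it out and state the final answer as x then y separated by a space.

561835 33222

√286 = [16; 1,10,3,3,2,3,3,10,1,32, …], period ℓ=10 (even) → k=9
k=0  a_k=16  p_k/q_k = 16/1
k=1  a_k=1  p_k/q_k = 17/1
…
k=3  a_k=3  p_k/q_k = 575/34
k=4  a_k=3  p_k/q_k = 1911/113
k=5  a_k=2  p_k/q_k = 4397/260
…
k=7  a_k=3  p_k/q_k = 49703/2939
k=8  a_k=10  p_k/q_k = 512132/30283
k=9  a_k=1  p_k/q_k = 561835/33222
(x₁, y₁) = (561835, 33222);  561835² − 286·33222² = 1 ✓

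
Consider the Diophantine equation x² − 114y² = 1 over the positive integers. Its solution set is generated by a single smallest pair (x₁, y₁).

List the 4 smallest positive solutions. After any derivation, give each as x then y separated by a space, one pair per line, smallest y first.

[10; 1,2,10,2,1,20] for √114; ℓ=6 ⇒ convergent index 5
i=0: a=10 ⇒ p=10, q=1
i=1: a=1 ⇒ p=11, q=1
…
i=4: a=2 ⇒ p=694, q=65
i=5: a=1 ⇒ p=1025, q=96
fundamental: x₁=1025, y₁=96  (since 1050625 − 114·9216 = 1)
(1025+96√114)^2 = 2101249 + 196800√114
(1025+96√114)^3 = 4307559425 + 403439904√114
(1025+96√114)^4 = 8830494720001 + 827051606400√114

1025 96
2101249 196800
4307559425 403439904
8830494720001 827051606400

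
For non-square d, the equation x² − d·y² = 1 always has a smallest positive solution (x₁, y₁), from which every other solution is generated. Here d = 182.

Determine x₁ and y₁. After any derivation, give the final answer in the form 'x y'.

27 2

[13; 2,26] for √182; ℓ=2 ⇒ convergent index 1
i=0: a=13 ⇒ p=13, q=1
i=1: a=2 ⇒ p=27, q=2
fundamental: x₁=27, y₁=2  (since 729 − 182·4 = 1)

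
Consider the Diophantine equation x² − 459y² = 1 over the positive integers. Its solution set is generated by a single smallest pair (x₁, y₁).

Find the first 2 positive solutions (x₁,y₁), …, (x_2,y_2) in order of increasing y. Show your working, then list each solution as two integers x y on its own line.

√459 → a₀=21, period (2,2,1,4,21,4,1,2,2,42); ℓ=10 even so k=9
step 0: (21, 1)  from 21·(1,0) + (0,1)
…
step 2: (107, 5)  from 2·(43,2) + (21,1)
…
step 4: (707, 33)  from 4·(150,7) + (107,5)
step 5: (14997, 700)  from 21·(707,33) + (150,7)
step 6: (60695, 2833)  from 4·(14997,700) + (707,33)
step 7: (75692, 3533)  from 1·(60695,2833) + (14997,700)
step 8: (212079, 9899)  from 2·(75692,3533) + (60695,2833)
step 9: (499850, 23331)  from 2·(212079,9899) + (75692,3533)
fundamental: x₁=499850, y₁=23331  (since 249850022500 − 459·544335561 = 1)
(x_2, y_2) = (499850·499850 + 459·23331·23331, 499850·23331 + 23331·499850) = (499700044999, 23324000700)

499850 23331
499700044999 23324000700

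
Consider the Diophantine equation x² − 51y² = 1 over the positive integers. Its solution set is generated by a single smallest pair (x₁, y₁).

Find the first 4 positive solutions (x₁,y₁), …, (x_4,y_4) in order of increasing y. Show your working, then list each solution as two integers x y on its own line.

50 7
4999 700
499850 69993
49980001 6998600

[7; 7,14] for √51; ℓ=2 ⇒ convergent index 1
step 0: (7, 1)  from 7·(1,0) + (0,1)
step 1: (50, 7)  from 7·(7,1) + (1,0)
(x₁, y₁) = (50, 7);  50² − 51·7² = 1 ✓
n=2: (50,7)∘(50,7) = (50·50+51·7·7, 50·7+7·50) = (4999,700)
n=3: (4999,700)∘(50,7) = (50·4999+51·7·700, 50·700+7·4999) = (499850,69993)
n=4: (499850,69993)∘(50,7) = (50·499850+51·7·69993, 50·69993+7·499850) = (49980001,6998600)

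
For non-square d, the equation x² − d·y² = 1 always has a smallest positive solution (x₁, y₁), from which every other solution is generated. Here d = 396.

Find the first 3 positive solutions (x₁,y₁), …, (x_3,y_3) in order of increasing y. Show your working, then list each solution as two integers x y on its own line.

[19; 1,8,1,38] for √396; ℓ=4 ⇒ convergent index 3
k=0  a_k=19  p_k/q_k = 19/1
…
k=2  a_k=8  p_k/q_k = 179/9
k=3  a_k=1  p_k/q_k = 199/10
fundamental: x₁=199, y₁=10  (since 39601 − 396·100 = 1)
n=2: (199,10)∘(199,10) = (199·199+396·10·10, 199·10+10·199) = (79201,3980)
n=3: (79201,3980)∘(199,10) = (199·79201+396·10·3980, 199·3980+10·79201) = (31521799,1584030)

199 10
79201 3980
31521799 1584030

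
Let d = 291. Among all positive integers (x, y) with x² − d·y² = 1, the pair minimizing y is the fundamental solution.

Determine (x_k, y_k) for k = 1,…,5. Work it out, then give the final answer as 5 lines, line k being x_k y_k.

[17; 17,34] for √291; ℓ=2 ⇒ convergent index 1
a_0=17:  p_0=17·1+0=17,  q_0=17·0+1=1
a_1=17:  p_1=17·17+1=290,  q_1=17·1+0=17
→ (290, 17).  Check: 290²=84100, 291·17²=84099, difference 1.
n=2: (290,17)∘(290,17) = (290·290+291·17·17, 290·17+17·290) = (168199,9860)
n=3: (168199,9860)∘(290,17) = (290·168199+291·17·9860, 290·9860+17·168199) = (97555130,5718783)
n=4: (97555130,5718783)∘(290,17) = (290·97555130+291·17·5718783, 290·5718783+17·97555130) = (56581807201,3316884280)
n=5: (56581807201,3316884280)∘(290,17) = (290·56581807201+291·17·3316884280, 290·3316884280+17·56581807201) = (32817350621450,1923787163617)

290 17
168199 9860
97555130 5718783
56581807201 3316884280
32817350621450 1923787163617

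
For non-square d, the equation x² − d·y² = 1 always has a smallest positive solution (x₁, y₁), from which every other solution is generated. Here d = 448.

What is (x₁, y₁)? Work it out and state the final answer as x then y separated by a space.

[21; 6,42] for √448; ℓ=2 ⇒ convergent index 1
a_0=21:  p_0=21·1+0=21,  q_0=21·0+1=1
a_1=6:  p_1=6·21+1=127,  q_1=6·1+0=6
(x₁, y₁) = (127, 6);  127² − 448·6² = 1 ✓

127 6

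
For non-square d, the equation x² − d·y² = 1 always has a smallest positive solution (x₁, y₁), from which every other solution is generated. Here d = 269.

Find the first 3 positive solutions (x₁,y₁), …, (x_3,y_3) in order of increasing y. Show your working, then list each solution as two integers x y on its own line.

13449 820
361751201 22056360
9730383791049 593271970460

[16; 2,2,32] for √269; ℓ=3 ⇒ convergent index 5
a_0=16:  p_0=16·1+0=16,  q_0=16·0+1=1
a_1=2:  p_1=2·16+1=33,  q_1=2·1+0=2
…
a_3=32:  p_3=32·82+33=2657,  q_3=32·5+2=162
a_4=2:  p_4=2·2657+82=5396,  q_4=2·162+5=329
a_5=2:  p_5=2·5396+2657=13449,  q_5=2·329+162=820
fundamental: x₁=13449, y₁=820  (since 180875601 − 269·672400 = 1)
n=2: (13449,820)∘(13449,820) = (13449·13449+269·820·820, 13449·820+820·13449) = (361751201,22056360)
n=3: (361751201,22056360)∘(13449,820) = (13449·361751201+269·820·22056360, 13449·22056360+820·361751201) = (9730383791049,593271970460)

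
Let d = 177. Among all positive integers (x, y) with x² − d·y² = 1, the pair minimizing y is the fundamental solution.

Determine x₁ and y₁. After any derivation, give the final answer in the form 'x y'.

62423 4692

√177 = [13; 3,3,2,8,2,3,3,26, …], period ℓ=8 (even) → k=7
k=0  a_k=13  p_k/q_k = 13/1
k=1  a_k=3  p_k/q_k = 40/3
…
k=4  a_k=8  p_k/q_k = 2581/194
k=5  a_k=2  p_k/q_k = 5468/411
k=6  a_k=3  p_k/q_k = 18985/1427
k=7  a_k=3  p_k/q_k = 62423/4692
(x₁, y₁) = (62423, 4692);  62423² − 177·4692² = 1 ✓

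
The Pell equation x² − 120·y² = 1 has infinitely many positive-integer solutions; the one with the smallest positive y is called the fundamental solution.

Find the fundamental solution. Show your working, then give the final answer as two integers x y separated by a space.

11 1

[10; 1,20] for √120; ℓ=2 ⇒ convergent index 1
i=0: a=10 ⇒ p=10, q=1
i=1: a=1 ⇒ p=11, q=1
(x₁, y₁) = (11, 1);  11² − 120·1² = 1 ✓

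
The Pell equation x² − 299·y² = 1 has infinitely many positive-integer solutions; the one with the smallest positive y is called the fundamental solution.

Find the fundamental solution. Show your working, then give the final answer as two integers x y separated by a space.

415 24

√299 → a₀=17, period (3,2,3,34); ℓ=4 even so k=3
a_0=17:  p_0=17·1+0=17,  q_0=17·0+1=1
a_1=3:  p_1=3·17+1=52,  q_1=3·1+0=3
a_2=2:  p_2=2·52+17=121,  q_2=2·3+1=7
a_3=3:  p_3=3·121+52=415,  q_3=3·7+3=24
→ (415, 24).  Check: 415²=172225, 299·24²=172224, difference 1.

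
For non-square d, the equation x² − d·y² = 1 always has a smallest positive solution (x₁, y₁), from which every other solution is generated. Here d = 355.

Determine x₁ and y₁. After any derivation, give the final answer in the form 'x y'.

954809 50676

d=355: √d = [18; 1,5,3,3,1,6,1,3,3,5,1,36] (ℓ=12, even), read p_11/q_11
step 0: (18, 1)  from 18·(1,0) + (0,1)
step 1: (19, 1)  from 1·(18,1) + (1,0)
…
step 3: (358, 19)  from 3·(113,6) + (19,1)
…
step 5: (1545, 82)  from 1·(1187,63) + (358,19)
step 6: (10457, 555)  from 6·(1545,82) + (1187,63)
step 7: (12002, 637)  from 1·(10457,555) + (1545,82)
step 8: (46463, 2466)  from 3·(12002,637) + (10457,555)
step 9: (151391, 8035)  from 3·(46463,2466) + (12002,637)
step 10: (803418, 42641)  from 5·(151391,8035) + (46463,2466)
step 11: (954809, 50676)  from 1·(803418,42641) + (151391,8035)
fundamental: x₁=954809, y₁=50676  (since 911660226481 − 355·2568056976 = 1)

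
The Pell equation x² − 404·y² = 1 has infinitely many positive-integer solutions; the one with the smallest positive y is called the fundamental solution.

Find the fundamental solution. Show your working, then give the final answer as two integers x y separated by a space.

√404 → a₀=20, period (10,40); ℓ=2 even so k=1
i=0: a=20 ⇒ p=20, q=1
i=1: a=10 ⇒ p=201, q=10
fundamental: x₁=201, y₁=10  (since 40401 − 404·100 = 1)

201 10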